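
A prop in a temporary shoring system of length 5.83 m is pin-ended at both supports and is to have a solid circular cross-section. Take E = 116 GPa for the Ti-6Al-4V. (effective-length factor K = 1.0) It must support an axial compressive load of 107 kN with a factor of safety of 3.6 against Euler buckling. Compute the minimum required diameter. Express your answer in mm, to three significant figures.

Required P_cr = n·P = 3.6 × 107 = 385.2 kN
L_e = K·L = 1 × 5.83 = 5.830 m
Required I = P_cr·L_e²/(π²E) = 3.852×10^5 × 5.830² / (π² × 1.16×10^11) = 1.144×10^-5 m⁴
I_req = 1.144×10^7 mm⁴
Solid circle: I = πd⁴/64  ⇒  d = (64I/π)^(1/4) = (64×1.144×10^7/π)^(1/4) = 124 mm

d ≈ 124 mm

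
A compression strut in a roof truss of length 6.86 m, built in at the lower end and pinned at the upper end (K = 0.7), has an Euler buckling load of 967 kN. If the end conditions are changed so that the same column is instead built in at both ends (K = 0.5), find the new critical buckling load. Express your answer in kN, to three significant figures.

P_cr ∝ 1/K², so P_cr,new = P_cr,old × (K_old/K_new)² = 967 × (0.7/0.5)²
= 967 × 1.960 = 1900 kN

P_cr ≈ 1900 kN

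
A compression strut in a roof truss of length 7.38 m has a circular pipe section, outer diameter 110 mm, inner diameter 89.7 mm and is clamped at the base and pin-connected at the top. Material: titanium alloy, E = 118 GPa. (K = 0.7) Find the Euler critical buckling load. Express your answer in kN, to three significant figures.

P_cr ≈ 175 kN

d_o = 110 mm, d_i = 89.7 mm
I = π(d_o⁴ − d_i⁴)/64 = π(110⁴ − 89.70⁴)/64 = 4.009×10^6 mm⁴
I = 4.009×10^6 mm⁴ = 4.009×10^-6 m⁴
Effective length L_e = K·L = 0.7 × 7.38 = 5.166 m
P_cr = π²EI / L_e² = π² × 118×10⁹ × 4.009×10^-6 / 5.166² = 1.749×10^5 N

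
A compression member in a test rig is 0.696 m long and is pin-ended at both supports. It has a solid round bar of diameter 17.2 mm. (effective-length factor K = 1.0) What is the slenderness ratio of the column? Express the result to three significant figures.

For a solid circle r = d/4 = 17.2/4 = 4.300 mm
L_e = K·L = 1 × 0.696 m = 0.6960 m = 696.00 mm
λ = L_e / r_min = 696.00 / 4.300 = 162

λ ≈ 162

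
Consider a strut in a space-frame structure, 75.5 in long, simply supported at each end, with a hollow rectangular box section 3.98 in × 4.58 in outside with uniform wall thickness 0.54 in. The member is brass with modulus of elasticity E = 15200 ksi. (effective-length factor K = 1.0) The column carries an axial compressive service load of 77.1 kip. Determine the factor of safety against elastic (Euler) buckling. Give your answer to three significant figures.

Inner dimensions: h_i = 4.58 − 2×0.54 = 3.500 in, b_i = 3.98 − 2×0.54 = 2.900 in
Weak-axis I_min = (h_o·b_o³ − h_i·b_i³)/12 with b_o = 3.98, b_i = 2.900 in (shorter outer/inner sides).
I_min = (4.58×3.98³ − 3.500×2.900³)/12 = 16.95 in⁴
Effective length L_e = K·L = 1 × 75.5 = 75.50 in
P_cr = π²EI / L_e² = π² × 15200×10³ × 16.95 / 75.50² = 4.461×10^5 lb
Factor of safety n = P_cr / P = 446.05 / 77.1 = 5.79

n ≈ 5.79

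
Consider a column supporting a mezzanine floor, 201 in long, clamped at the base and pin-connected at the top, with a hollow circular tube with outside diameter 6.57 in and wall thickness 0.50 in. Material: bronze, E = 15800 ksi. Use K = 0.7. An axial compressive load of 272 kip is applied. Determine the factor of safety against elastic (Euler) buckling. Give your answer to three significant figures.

n ≈ 1.28

Inner diameter d_i = 6.57 − 2×0.50 = 5.570 in
I = π(d_o⁴ − d_i⁴)/64 = π(6.57⁴ − 5.570⁴)/64 = 44.21 in⁴
Effective length L_e = K·L = 0.7 × 201 = 140.7 in
P_cr = π²EI / L_e² = π² × 15800×10³ × 44.21 / 140.7² = 3.483×10^5 lb
Factor of safety n = P_cr / P = 348.26 / 272 = 1.28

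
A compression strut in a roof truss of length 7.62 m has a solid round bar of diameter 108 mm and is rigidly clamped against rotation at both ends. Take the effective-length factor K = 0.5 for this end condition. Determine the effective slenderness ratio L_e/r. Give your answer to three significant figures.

For a solid circle r = d/4 = 108/4 = 27.00 mm
L_e = K·L = 0.5 × 7.62 m = 3.810 m = 3810.0 mm
λ = L_e / r_min = 3810.0 / 27.00 = 141

λ ≈ 141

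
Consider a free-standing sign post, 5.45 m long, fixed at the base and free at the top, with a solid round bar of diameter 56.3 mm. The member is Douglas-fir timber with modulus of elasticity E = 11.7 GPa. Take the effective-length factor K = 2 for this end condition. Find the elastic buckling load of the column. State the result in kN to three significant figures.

P_cr ≈ 0.479 kN

I = πd⁴/64 = π×56.3⁴/64 = 4.932×10^5 mm⁴
I = 4.932×10^5 mm⁴ = 4.932×10^-7 m⁴
Effective length L_e = K·L = 2 × 5.45 = 10.90 m
P_cr = π²EI / L_e² = π² × 11.7×10⁹ × 4.932×10^-7 / 10.90² = 479.3 N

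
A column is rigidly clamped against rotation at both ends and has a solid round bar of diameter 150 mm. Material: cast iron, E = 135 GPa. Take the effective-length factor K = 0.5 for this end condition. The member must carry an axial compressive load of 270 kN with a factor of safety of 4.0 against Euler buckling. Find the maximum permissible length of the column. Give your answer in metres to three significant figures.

L_max ≈ 11.1 m

I = πd⁴/64 = π×150⁴/64 = 2.485×10^7 mm⁴
I = 2.485×10^-5 m⁴
Required critical load P_cr = n·P = 4.0 × 270 = 1080 kN = 1.080×10^6 N
From P_cr = π²EI/(K·L)²:  L = (1/K)·√(π²EI/P_cr) = (1/0.5)·√(π²×1.35×10^11×2.485×10^-5/1.080×10^6)
L = 11.1 m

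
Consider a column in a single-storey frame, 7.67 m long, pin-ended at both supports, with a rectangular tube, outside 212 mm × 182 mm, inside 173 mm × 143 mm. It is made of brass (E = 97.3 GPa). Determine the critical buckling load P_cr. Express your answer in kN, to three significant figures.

P_cr ≈ 1050 kN

Weak-axis I_min = (h_o·b_o³ − h_i·b_i³)/12 with b_o = 182, b_i = 143.0 mm (shorter outer/inner sides).
I_min = (212×182³ − 173.0×143.0³)/12 = 6.435×10^7 mm⁴
I = 6.435×10^7 mm⁴ = 6.435×10^-5 m⁴
Effective length L_e = K·L = 1 × 7.67 = 7.670 m
P_cr = π²EI / L_e² = π² × 97.3×10⁹ × 6.435×10^-5 / 7.670² = 1.050×10^6 N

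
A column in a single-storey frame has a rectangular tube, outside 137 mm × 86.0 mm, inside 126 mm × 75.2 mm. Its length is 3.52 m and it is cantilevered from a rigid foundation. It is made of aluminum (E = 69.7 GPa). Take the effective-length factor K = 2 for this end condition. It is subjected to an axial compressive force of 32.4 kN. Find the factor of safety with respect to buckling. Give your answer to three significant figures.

n ≈ 1.20

Weak-axis I_min = (h_o·b_o³ − h_i·b_i³)/12 with b_o = 86.0, b_i = 75.20 mm (shorter outer/inner sides).
I_min = (137×86.0³ − 126.0×75.20³)/12 = 2.796×10^6 mm⁴
I = 2.796×10^6 mm⁴ = 2.796×10^-6 m⁴
Effective length L_e = K·L = 2 × 3.52 = 7.040 m
P_cr = π²EI / L_e² = π² × 69.7×10⁹ × 2.796×10^-6 / 7.040² = 3.881×10^4 N
Factor of safety n = P_cr / P = 38.814 / 32.4 = 1.20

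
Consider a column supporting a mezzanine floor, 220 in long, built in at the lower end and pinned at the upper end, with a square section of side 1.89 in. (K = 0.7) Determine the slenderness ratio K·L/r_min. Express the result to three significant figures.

λ ≈ 282

I = a⁴/12 = 1.89⁴/12 = 1.063 in⁴
A = 3.572 in²;  r_min = √(I/A) = √(1.063/3.572) = 0.5456 in
L_e = K·L = 0.7 × 220 = 154.0 in
λ = L_e / r_min = 154.00 / 0.5456 = 282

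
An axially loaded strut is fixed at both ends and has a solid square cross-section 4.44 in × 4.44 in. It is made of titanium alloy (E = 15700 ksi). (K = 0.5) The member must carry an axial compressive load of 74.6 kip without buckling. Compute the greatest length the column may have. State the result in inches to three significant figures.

L_max ≈ 519 in

I = a⁴/12 = 4.44⁴/12 = 32.39 in⁴
At the buckling limit P_cr = P = 7.460×10^4 lb
From P_cr = π²EI/(K·L)²:  L = (1/K)·√(π²EI/P_cr) = (1/0.5)·√(π²×1.57×10^7×32.39/7.460×10^4)
L = 519 in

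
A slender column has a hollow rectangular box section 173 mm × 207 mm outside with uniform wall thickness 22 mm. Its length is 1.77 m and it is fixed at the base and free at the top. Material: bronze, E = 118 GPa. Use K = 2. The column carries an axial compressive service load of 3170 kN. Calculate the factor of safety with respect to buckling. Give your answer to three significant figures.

n ≈ 1.76

Inner dimensions: h_i = 207 − 2×22 = 163.0 mm, b_i = 173 − 2×22 = 129.0 mm
Weak-axis I_min = (h_o·b_o³ − h_i·b_i³)/12 with b_o = 173, b_i = 129.0 mm (shorter outer/inner sides).
I_min = (207×173³ − 163.0×129.0³)/12 = 6.016×10^7 mm⁴
I = 6.016×10^7 mm⁴ = 6.016×10^-5 m⁴
Effective length L_e = K·L = 2 × 1.77 = 3.540 m
P_cr = π²EI / L_e² = π² × 118×10⁹ × 6.016×10^-5 / 3.540² = 5.591×10^6 N
Factor of safety n = P_cr / P = 5590.6 / 3170 = 1.76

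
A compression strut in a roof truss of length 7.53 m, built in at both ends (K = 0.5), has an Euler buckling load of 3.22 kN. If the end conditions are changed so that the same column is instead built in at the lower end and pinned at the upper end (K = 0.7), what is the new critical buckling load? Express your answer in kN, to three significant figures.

P_cr ≈ 1.64 kN

P_cr ∝ 1/K², so P_cr,new = P_cr,old × (K_old/K_new)² = 3.22 × (0.5/0.7)²
= 3.22 × 0.5102 = 1.64 kN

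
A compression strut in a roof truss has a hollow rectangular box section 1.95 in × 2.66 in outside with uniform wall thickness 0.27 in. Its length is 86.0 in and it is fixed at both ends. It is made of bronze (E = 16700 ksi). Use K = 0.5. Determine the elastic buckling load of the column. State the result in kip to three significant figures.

Inner dimensions: h_i = 2.66 − 2×0.27 = 2.120 in, b_i = 1.95 − 2×0.27 = 1.410 in
Weak-axis I_min = (h_o·b_o³ − h_i·b_i³)/12 with b_o = 1.95, b_i = 1.410 in (shorter outer/inner sides).
I_min = (2.66×1.95³ − 2.120×1.410³)/12 = 1.148 in⁴
Effective length L_e = K·L = 0.5 × 86.0 = 43.00 in
P_cr = π²EI / L_e² = π² × 16700×10³ × 1.148 / 43.00² = 1.024×10^5 lb

P_cr ≈ 102 kip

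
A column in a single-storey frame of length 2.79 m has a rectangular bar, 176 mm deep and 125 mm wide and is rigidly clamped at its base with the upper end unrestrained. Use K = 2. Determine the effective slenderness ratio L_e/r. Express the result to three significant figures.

λ ≈ 155

Buckling occurs about the weak axis: I_min = h·b³/12 with b = 125 mm (the shorter side).
I_min = 176×125³/12 = 2.865×10^7 mm⁴
A = 2.200×10^4 mm²;  r_min = √(I/A) = √(2.865×10^7/2.200×10^4) = 36.08 mm
L_e = K·L = 2 × 2.79 m = 5.580 m = 5580.0 mm
λ = L_e / r_min = 5580.0 / 36.08 = 155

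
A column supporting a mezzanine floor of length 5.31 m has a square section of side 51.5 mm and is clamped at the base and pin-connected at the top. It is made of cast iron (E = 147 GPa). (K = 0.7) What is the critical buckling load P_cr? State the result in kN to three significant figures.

I = a⁴/12 = 51.5⁴/12 = 5.862×10^5 mm⁴
I = 5.862×10^5 mm⁴ = 5.862×10^-7 m⁴
Effective length L_e = K·L = 0.7 × 5.31 = 3.717 m
P_cr = π²EI / L_e² = π² × 147×10⁹ × 5.862×10^-7 / 3.717² = 6.156×10^4 N

P_cr ≈ 61.6 kN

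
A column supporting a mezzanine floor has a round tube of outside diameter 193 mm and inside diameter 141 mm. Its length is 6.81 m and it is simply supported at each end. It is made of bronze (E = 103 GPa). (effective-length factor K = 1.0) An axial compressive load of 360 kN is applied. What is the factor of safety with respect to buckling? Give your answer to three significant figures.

d_o = 193 mm, d_i = 141 mm
I = π(d_o⁴ − d_i⁴)/64 = π(193⁴ − 141.0⁴)/64 = 4.871×10^7 mm⁴
I = 4.871×10^7 mm⁴ = 4.871×10^-5 m⁴
Effective length L_e = K·L = 1 × 6.81 = 6.810 m
P_cr = π²EI / L_e² = π² × 103×10⁹ × 4.871×10^-5 / 6.810² = 1.068×10^6 N
Factor of safety n = P_cr / P = 1067.6 / 360 = 2.97

n ≈ 2.97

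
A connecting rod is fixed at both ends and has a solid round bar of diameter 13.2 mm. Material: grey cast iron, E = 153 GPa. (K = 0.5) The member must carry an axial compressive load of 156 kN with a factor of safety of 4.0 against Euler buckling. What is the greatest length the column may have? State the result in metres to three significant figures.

I = πd⁴/64 = π×13.2⁴/64 = 1.490×10^3 mm⁴
I = 1.490×10^-9 m⁴
Required critical load P_cr = n·P = 4.0 × 156 = 624.0 kN = 6.240×10^5 N
From P_cr = π²EI/(K·L)²:  L = (1/K)·√(π²EI/P_cr) = (1/0.5)·√(π²×1.53×10^11×1.490×10^-9/6.240×10^5)
L = 0.120 m

L_max ≈ 0.120 m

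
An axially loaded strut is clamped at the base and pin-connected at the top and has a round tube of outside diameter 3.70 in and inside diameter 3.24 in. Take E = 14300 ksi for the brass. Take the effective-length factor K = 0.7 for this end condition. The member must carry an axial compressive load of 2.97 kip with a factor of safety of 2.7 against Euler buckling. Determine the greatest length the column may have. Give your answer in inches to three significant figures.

d_o = 3.70 in, d_i = 3.24 in
I = π(d_o⁴ − d_i⁴)/64 = π(3.70⁴ − 3.240⁴)/64 = 3.790 in⁴
Required critical load P_cr = n·P = 2.7 × 2.97 = 8.019 kip = 8.019×10^3 lb
From P_cr = π²EI/(K·L)²:  L = (1/K)·√(π²EI/P_cr) = (1/0.7)·√(π²×1.43×10^7×3.790/8.019×10^3)
L = 369 in

L_max ≈ 369 in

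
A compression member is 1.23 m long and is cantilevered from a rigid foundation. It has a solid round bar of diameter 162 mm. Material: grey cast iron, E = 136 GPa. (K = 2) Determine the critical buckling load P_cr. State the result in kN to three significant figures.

P_cr ≈ 7500 kN

I = πd⁴/64 = π×162⁴/64 = 3.381×10^7 mm⁴
I = 3.381×10^7 mm⁴ = 3.381×10^-5 m⁴
Effective length L_e = K·L = 2 × 1.23 = 2.460 m
P_cr = π²EI / L_e² = π² × 136×10⁹ × 3.381×10^-5 / 2.460² = 7.499×10^6 N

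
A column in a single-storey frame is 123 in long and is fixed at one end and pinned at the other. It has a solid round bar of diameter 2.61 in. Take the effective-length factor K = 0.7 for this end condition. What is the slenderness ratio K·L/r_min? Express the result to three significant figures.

For a solid circle r = d/4 = 2.61/4 = 0.6525 in
L_e = K·L = 0.7 × 123 = 86.10 in
λ = L_e / r_min = 86.100 / 0.6525 = 132

λ ≈ 132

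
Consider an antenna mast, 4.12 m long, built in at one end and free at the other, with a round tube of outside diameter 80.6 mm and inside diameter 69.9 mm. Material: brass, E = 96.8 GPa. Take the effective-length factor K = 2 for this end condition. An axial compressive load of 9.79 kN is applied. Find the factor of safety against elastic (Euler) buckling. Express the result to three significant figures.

d_o = 80.6 mm, d_i = 69.9 mm
I = π(d_o⁴ − d_i⁴)/64 = π(80.6⁴ − 69.90⁴)/64 = 8.998×10^5 mm⁴
I = 8.998×10^5 mm⁴ = 8.998×10^-7 m⁴
Effective length L_e = K·L = 2 × 4.12 = 8.240 m
P_cr = π²EI / L_e² = π² × 96.8×10⁹ × 8.998×10^-7 / 8.240² = 1.266×10^4 N
Factor of safety n = P_cr / P = 12.660 / 9.79 = 1.29

n ≈ 1.29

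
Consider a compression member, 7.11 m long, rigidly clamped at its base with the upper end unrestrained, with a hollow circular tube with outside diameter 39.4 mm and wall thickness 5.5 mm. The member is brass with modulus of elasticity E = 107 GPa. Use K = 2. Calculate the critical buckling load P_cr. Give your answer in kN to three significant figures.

P_cr ≈ 0.451 kN

Inner diameter d_i = 39.4 − 2×5.5 = 28.40 mm
I = π(d_o⁴ − d_i⁴)/64 = π(39.4⁴ − 28.40⁴)/64 = 8.636×10^4 mm⁴
I = 8.636×10^4 mm⁴ = 8.636×10^-8 m⁴
Effective length L_e = K·L = 2 × 7.11 = 14.22 m
P_cr = π²EI / L_e² = π² × 107×10⁹ × 8.636×10^-8 / 14.22² = 451.0 N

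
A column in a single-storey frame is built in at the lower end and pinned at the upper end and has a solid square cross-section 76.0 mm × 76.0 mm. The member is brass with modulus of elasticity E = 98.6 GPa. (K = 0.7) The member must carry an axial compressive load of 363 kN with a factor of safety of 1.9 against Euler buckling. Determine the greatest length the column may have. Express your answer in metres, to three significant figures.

L_max ≈ 2.83 m

I = a⁴/12 = 76.0⁴/12 = 2.780×10^6 mm⁴
I = 2.780×10^-6 m⁴
Required critical load P_cr = n·P = 1.9 × 363 = 689.7 kN = 6.897×10^5 N
From P_cr = π²EI/(K·L)²:  L = (1/K)·√(π²EI/P_cr) = (1/0.7)·√(π²×9.86×10^10×2.780×10^-6/6.897×10^5)
L = 2.83 m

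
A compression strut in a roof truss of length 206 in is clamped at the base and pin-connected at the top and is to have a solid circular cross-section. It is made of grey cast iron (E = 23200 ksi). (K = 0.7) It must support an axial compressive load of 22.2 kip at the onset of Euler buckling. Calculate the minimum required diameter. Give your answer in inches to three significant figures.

d ≈ 2.53 in

L_e = K·L = 0.7 × 206 = 144.2 in
Required I = P_cr·L_e²/(π²E) = 2.220×10^4 × 144.2² / (π² × 2.32×10^7) = 2.016 in⁴
Solid circle: I = πd⁴/64  ⇒  d = (64I/π)^(1/4) = (64×2.016/π)^(1/4) = 2.53 in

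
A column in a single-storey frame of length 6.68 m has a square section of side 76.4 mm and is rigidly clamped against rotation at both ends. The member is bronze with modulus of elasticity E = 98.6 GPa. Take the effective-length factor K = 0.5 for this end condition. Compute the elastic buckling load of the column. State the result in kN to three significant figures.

I = a⁴/12 = 76.4⁴/12 = 2.839×10^6 mm⁴
I = 2.839×10^6 mm⁴ = 2.839×10^-6 m⁴
Effective length L_e = K·L = 0.5 × 6.68 = 3.340 m
P_cr = π²EI / L_e² = π² × 98.6×10⁹ × 2.839×10^-6 / 3.340² = 2.477×10^5 N

P_cr ≈ 248 kN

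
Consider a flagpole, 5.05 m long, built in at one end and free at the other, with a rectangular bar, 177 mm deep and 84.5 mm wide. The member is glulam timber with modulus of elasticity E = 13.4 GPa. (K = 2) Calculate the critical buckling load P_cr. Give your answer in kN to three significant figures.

P_cr ≈ 11.5 kN

Buckling occurs about the weak axis: I_min = h·b³/12 with b = 84.5 mm (the shorter side).
I_min = 177×84.5³/12 = 8.899×10^6 mm⁴
I = 8.899×10^6 mm⁴ = 8.899×10^-6 m⁴
Effective length L_e = K·L = 2 × 5.05 = 10.10 m
P_cr = π²EI / L_e² = π² × 13.4×10⁹ × 8.899×10^-6 / 10.10² = 1.154×10^4 N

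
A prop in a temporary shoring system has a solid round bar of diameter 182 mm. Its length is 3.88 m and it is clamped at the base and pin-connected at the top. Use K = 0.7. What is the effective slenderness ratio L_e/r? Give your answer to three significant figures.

λ ≈ 59.7

For a solid circle r = d/4 = 182/4 = 45.50 mm
L_e = K·L = 0.7 × 3.88 m = 2.716 m = 2716.0 mm
λ = L_e / r_min = 2716.0 / 45.50 = 59.7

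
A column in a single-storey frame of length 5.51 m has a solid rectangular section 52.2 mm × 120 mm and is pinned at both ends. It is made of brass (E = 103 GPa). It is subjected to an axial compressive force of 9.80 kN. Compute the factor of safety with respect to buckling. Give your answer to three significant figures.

Buckling occurs about the weak axis: I_min = h·b³/12 with b = 52.2 mm (the shorter side).
I_min = 120×52.2³/12 = 1.422×10^6 mm⁴
I = 1.422×10^6 mm⁴ = 1.422×10^-6 m⁴
Effective length L_e = K·L = 1 × 5.51 = 5.510 m
P_cr = π²EI / L_e² = π² × 103×10⁹ × 1.422×10^-6 / 5.510² = 4.763×10^4 N
Factor of safety n = P_cr / P = 47.626 / 9.80 = 4.86

n ≈ 4.86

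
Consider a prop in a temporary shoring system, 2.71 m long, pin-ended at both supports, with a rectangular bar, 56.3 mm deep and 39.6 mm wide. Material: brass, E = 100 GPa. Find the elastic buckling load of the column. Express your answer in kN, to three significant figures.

Buckling occurs about the weak axis: I_min = h·b³/12 with b = 39.6 mm (the shorter side).
I_min = 56.3×39.6³/12 = 2.913×10^5 mm⁴
I = 2.913×10^5 mm⁴ = 2.913×10^-7 m⁴
Effective length L_e = K·L = 1 × 2.71 = 2.710 m
P_cr = π²EI / L_e² = π² × 100×10⁹ × 2.913×10^-7 / 2.710² = 3.915×10^4 N

P_cr ≈ 39.2 kN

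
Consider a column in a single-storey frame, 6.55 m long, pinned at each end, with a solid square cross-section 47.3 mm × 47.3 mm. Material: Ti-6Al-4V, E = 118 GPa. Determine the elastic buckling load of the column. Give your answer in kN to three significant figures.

I = a⁴/12 = 47.3⁴/12 = 4.171×10^5 mm⁴
I = 4.171×10^5 mm⁴ = 4.171×10^-7 m⁴
Effective length L_e = K·L = 1 × 6.55 = 6.550 m
P_cr = π²EI / L_e² = π² × 118×10⁹ × 4.171×10^-7 / 6.550² = 1.132×10^4 N

P_cr ≈ 11.3 kN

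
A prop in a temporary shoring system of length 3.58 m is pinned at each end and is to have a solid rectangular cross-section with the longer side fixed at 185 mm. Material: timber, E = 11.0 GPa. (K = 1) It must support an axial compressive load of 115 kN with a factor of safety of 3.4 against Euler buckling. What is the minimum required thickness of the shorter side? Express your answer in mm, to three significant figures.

Required P_cr = n·P = 3.4 × 115 = 391.0 kN
L_e = K·L = 1 × 3.58 = 3.580 m
Required I = P_cr·L_e²/(π²E) = 3.910×10^5 × 3.580² / (π² × 1.10×10^10) = 4.616×10^-5 m⁴
I_req = 4.616×10^7 mm⁴
Rectangle, weak axis: I_min = h·b³/12 with h = 185 mm fixed  ⇒  b = (12I/h)^(1/3) = 144 mm

b ≈ 144 mm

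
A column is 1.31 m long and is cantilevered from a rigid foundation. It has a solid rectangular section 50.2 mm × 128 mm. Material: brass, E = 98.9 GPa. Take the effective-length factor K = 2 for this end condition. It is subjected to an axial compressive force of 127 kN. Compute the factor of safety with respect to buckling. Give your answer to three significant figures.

n ≈ 1.51

Buckling occurs about the weak axis: I_min = h·b³/12 with b = 50.2 mm (the shorter side).
I_min = 128×50.2³/12 = 1.349×10^6 mm⁴
I = 1.349×10^6 mm⁴ = 1.349×10^-6 m⁴
Effective length L_e = K·L = 2 × 1.31 = 2.620 m
P_cr = π²EI / L_e² = π² × 98.9×10⁹ × 1.349×10^-6 / 2.620² = 1.919×10^5 N
Factor of safety n = P_cr / P = 191.88 / 127 = 1.51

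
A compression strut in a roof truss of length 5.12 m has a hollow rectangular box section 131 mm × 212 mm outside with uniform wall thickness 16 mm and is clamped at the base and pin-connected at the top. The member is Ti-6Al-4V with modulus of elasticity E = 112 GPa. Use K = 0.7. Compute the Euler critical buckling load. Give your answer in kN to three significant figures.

P_cr ≈ 2170 kN

Inner dimensions: h_i = 212 − 2×16 = 180.0 mm, b_i = 131 − 2×16 = 99.00 mm
Weak-axis I_min = (h_o·b_o³ − h_i·b_i³)/12 with b_o = 131, b_i = 99.00 mm (shorter outer/inner sides).
I_min = (212×131³ − 180.0×99.00³)/12 = 2.516×10^7 mm⁴
I = 2.516×10^7 mm⁴ = 2.516×10^-5 m⁴
Effective length L_e = K·L = 0.7 × 5.12 = 3.584 m
P_cr = π²EI / L_e² = π² × 112×10⁹ × 2.516×10^-5 / 3.584² = 2.165×10^6 N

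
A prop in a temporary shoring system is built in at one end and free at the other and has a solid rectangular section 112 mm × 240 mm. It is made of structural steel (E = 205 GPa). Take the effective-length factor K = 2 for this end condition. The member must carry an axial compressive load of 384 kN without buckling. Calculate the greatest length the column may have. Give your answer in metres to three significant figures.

L_max ≈ 6.08 m

Buckling occurs about the weak axis: I_min = h·b³/12 with b = 112 mm (the shorter side).
I_min = 240×112³/12 = 2.810×10^7 mm⁴
I = 2.810×10^-5 m⁴
At the buckling limit P_cr = P = 3.840×10^5 N
From P_cr = π²EI/(K·L)²:  L = (1/K)·√(π²EI/P_cr) = (1/2)·√(π²×2.05×10^11×2.810×10^-5/3.840×10^5)
L = 6.08 m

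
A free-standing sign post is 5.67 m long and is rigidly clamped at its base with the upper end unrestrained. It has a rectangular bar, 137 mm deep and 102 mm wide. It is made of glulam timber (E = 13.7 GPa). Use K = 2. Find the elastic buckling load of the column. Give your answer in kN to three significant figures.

P_cr ≈ 12.7 kN

Buckling occurs about the weak axis: I_min = h·b³/12 with b = 102 mm (the shorter side).
I_min = 137×102³/12 = 1.212×10^7 mm⁴
I = 1.212×10^7 mm⁴ = 1.212×10^-5 m⁴
Effective length L_e = K·L = 2 × 5.67 = 11.34 m
P_cr = π²EI / L_e² = π² × 13.7×10⁹ × 1.212×10^-5 / 11.34² = 1.274×10^4 N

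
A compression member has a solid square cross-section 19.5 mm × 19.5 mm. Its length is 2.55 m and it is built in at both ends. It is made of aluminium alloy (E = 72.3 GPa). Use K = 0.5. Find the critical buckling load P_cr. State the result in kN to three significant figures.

I = a⁴/12 = 19.5⁴/12 = 1.205×10^4 mm⁴
I = 1.205×10^4 mm⁴ = 1.205×10^-8 m⁴
Effective length L_e = K·L = 0.5 × 2.55 = 1.275 m
P_cr = π²EI / L_e² = π² × 72.3×10⁹ × 1.205×10^-8 / 1.275² = 5.289×10^3 N

P_cr ≈ 5.29 kN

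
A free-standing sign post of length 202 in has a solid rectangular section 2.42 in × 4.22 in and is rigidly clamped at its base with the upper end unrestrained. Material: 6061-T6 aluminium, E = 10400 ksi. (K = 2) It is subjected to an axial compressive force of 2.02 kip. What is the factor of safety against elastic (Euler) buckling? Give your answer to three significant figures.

Buckling occurs about the weak axis: I_min = h·b³/12 with b = 2.42 in (the shorter side).
I_min = 4.22×2.42³/12 = 4.984 in⁴
Effective length L_e = K·L = 2 × 202 = 404.0 in
P_cr = π²EI / L_e² = π² × 10400×10³ × 4.984 / 404.0² = 3.134×10^3 lb
Factor of safety n = P_cr / P = 3.1344 / 2.02 = 1.55

n ≈ 1.55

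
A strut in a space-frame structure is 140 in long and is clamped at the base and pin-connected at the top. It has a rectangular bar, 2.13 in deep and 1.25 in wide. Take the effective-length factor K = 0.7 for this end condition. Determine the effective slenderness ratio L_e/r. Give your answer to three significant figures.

λ ≈ 272

Buckling occurs about the weak axis: I_min = h·b³/12 with b = 1.25 in (the shorter side).
I_min = 2.13×1.25³/12 = 0.3467 in⁴
A = 2.662 in²;  r_min = √(I/A) = √(0.3467/2.662) = 0.3608 in
L_e = K·L = 0.7 × 140 = 98.00 in
λ = L_e / r_min = 98.000 / 0.3608 = 272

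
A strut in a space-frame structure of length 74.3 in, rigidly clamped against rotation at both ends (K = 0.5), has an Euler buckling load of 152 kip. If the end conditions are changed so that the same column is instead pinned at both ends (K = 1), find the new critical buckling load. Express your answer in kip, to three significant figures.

P_cr ≈ 38.0 kip

P_cr ∝ 1/K², so P_cr,new = P_cr,old × (K_old/K_new)² = 152 × (0.5/1)²
= 152 × 0.2500 = 38.0 kip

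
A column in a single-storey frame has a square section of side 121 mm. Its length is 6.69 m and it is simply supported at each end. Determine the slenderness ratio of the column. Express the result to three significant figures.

I = a⁴/12 = 121⁴/12 = 1.786×10^7 mm⁴
A = 1.464×10^4 mm²;  r_min = √(I/A) = √(1.786×10^7/1.464×10^4) = 34.93 mm
L_e = K·L = 1 × 6.69 m = 6.690 m = 6690.0 mm
λ = L_e / r_min = 6690.0 / 34.93 = 192

λ ≈ 192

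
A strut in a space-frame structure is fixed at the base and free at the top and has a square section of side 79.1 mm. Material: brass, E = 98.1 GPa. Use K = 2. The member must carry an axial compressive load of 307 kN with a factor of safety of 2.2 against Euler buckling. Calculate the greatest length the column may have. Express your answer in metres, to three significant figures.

L_max ≈ 1.08 m

I = a⁴/12 = 79.1⁴/12 = 3.262×10^6 mm⁴
I = 3.262×10^-6 m⁴
Required critical load P_cr = n·P = 2.2 × 307 = 675.4 kN = 6.754×10^5 N
From P_cr = π²EI/(K·L)²:  L = (1/K)·√(π²EI/P_cr) = (1/2)·√(π²×9.81×10^10×3.262×10^-6/6.754×10^5)
L = 1.08 m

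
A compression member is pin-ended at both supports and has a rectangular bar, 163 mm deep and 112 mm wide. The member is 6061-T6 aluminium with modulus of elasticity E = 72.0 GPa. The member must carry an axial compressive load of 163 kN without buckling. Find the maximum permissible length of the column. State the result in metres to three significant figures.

Buckling occurs about the weak axis: I_min = h·b³/12 with b = 112 mm (the shorter side).
I_min = 163×112³/12 = 1.908×10^7 mm⁴
I = 1.908×10^-5 m⁴
At the buckling limit P_cr = P = 1.630×10^5 N
From P_cr = π²EI/(K·L)²:  L = (1/K)·√(π²EI/P_cr) = (1/1)·√(π²×7.20×10^10×1.908×10^-5/1.630×10^5)
L = 9.12 m

L_max ≈ 9.12 m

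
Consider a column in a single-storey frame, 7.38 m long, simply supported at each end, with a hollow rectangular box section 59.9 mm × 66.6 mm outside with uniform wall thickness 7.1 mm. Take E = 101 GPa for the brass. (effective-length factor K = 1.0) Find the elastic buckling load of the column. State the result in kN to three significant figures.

P_cr ≈ 14.2 kN

Inner dimensions: h_i = 66.6 − 2×7.1 = 52.40 mm, b_i = 59.9 − 2×7.1 = 45.70 mm
Weak-axis I_min = (h_o·b_o³ − h_i·b_i³)/12 with b_o = 59.9, b_i = 45.70 mm (shorter outer/inner sides).
I_min = (66.6×59.9³ − 52.40×45.70³)/12 = 7.760×10^5 mm⁴
I = 7.760×10^5 mm⁴ = 7.760×10^-7 m⁴
Effective length L_e = K·L = 1 × 7.38 = 7.380 m
P_cr = π²EI / L_e² = π² × 101×10⁹ × 7.760×10^-7 / 7.380² = 1.420×10^4 N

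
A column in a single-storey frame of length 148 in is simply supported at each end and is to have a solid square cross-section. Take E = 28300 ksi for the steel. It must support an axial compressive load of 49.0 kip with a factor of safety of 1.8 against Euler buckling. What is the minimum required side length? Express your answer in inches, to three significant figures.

a ≈ 3.02 in

Required P_cr = n·P = 1.8 × 49.0 = 88.20 kip
L_e = K·L = 1 × 148 = 148.0 in
Required I = P_cr·L_e²/(π²E) = 8.820×10^4 × 148.0² / (π² × 2.83×10^7) = 6.917 in⁴
Solid square: I = a⁴/12  ⇒  a = (12I)^(1/4) = (12×6.917)^(1/4) = 3.02 in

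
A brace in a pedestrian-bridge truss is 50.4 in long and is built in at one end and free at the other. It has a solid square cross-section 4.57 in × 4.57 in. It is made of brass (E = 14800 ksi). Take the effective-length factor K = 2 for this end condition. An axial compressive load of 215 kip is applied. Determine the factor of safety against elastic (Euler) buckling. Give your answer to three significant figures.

n ≈ 2.43

I = a⁴/12 = 4.57⁴/12 = 36.35 in⁴
Effective length L_e = K·L = 2 × 50.4 = 100.8 in
P_cr = π²EI / L_e² = π² × 14800×10³ × 36.35 / 100.8² = 5.225×10^5 lb
Factor of safety n = P_cr / P = 522.55 / 215 = 2.43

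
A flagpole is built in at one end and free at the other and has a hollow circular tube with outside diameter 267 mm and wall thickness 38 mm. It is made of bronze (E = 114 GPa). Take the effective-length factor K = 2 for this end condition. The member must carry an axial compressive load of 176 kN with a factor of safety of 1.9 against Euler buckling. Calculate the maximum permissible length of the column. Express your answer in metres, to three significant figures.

L_max ≈ 12.4 m

Inner diameter d_i = 267 − 2×38 = 191.0 mm
I = π(d_o⁴ − d_i⁴)/64 = π(267⁴ − 191.0⁴)/64 = 1.841×10^8 mm⁴
I = 1.841×10^-4 m⁴
Required critical load P_cr = n·P = 1.9 × 176 = 334.4 kN = 3.344×10^5 N
From P_cr = π²EI/(K·L)²:  L = (1/K)·√(π²EI/P_cr) = (1/2)·√(π²×1.14×10^11×1.841×10^-4/3.344×10^5)
L = 12.4 m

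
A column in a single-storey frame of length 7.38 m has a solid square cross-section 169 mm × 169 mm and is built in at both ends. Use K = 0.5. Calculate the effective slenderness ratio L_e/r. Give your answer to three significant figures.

For a square r = a/√12 = 169/√12 = 48.79 mm
L_e = K·L = 0.5 × 7.38 m = 3.690 m = 3690.0 mm
λ = L_e / r_min = 3690.0 / 48.79 = 75.6

λ ≈ 75.6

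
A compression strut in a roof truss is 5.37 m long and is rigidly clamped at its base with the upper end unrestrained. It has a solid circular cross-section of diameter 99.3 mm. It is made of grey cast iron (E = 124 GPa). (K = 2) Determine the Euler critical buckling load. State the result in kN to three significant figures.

I = πd⁴/64 = π×99.3⁴/64 = 4.773×10^6 mm⁴
I = 4.773×10^6 mm⁴ = 4.773×10^-6 m⁴
Effective length L_e = K·L = 2 × 5.37 = 10.74 m
P_cr = π²EI / L_e² = π² × 124×10⁹ × 4.773×10^-6 / 10.74² = 5.064×10^4 N

P_cr ≈ 50.6 kN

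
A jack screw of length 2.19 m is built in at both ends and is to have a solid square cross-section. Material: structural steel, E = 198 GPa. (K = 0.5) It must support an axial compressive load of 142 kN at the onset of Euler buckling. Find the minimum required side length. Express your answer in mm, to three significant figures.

a ≈ 32.0 mm

L_e = K·L = 0.5 × 2.19 = 1.095 m
Required I = P_cr·L_e²/(π²E) = 1.420×10^5 × 1.095² / (π² × 1.98×10^11) = 8.713×10^-8 m⁴
I_req = 8.713×10^4 mm⁴
Solid square: I = a⁴/12  ⇒  a = (12I)^(1/4) = (12×8.713×10^4)^(1/4) = 32.0 mm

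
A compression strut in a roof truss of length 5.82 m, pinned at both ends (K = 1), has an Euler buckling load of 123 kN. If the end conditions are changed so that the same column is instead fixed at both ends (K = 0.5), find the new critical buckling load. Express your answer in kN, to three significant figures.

P_cr ≈ 492 kN

P_cr ∝ 1/K², so P_cr,new = P_cr,old × (K_old/K_new)² = 123 × (1/0.5)²
= 123 × 4.000 = 492 kN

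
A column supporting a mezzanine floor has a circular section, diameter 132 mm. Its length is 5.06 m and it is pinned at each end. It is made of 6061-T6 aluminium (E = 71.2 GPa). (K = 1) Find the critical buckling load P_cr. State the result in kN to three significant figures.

I = πd⁴/64 = π×132⁴/64 = 1.490×10^7 mm⁴
I = 1.490×10^7 mm⁴ = 1.490×10^-5 m⁴
Effective length L_e = K·L = 1 × 5.06 = 5.060 m
P_cr = π²EI / L_e² = π² × 71.2×10⁹ × 1.490×10^-5 / 5.060² = 4.090×10^5 N

P_cr ≈ 409 kN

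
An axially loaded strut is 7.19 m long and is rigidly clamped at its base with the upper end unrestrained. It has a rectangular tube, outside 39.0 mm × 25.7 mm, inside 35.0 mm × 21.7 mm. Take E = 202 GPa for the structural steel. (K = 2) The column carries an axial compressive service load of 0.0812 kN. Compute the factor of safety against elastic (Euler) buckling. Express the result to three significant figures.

Weak-axis I_min = (h_o·b_o³ − h_i·b_i³)/12 with b_o = 25.7, b_i = 21.70 mm (shorter outer/inner sides).
I_min = (39.0×25.7³ − 35.00×21.70³)/12 = 2.536×10^4 mm⁴
I = 2.536×10^4 mm⁴ = 2.536×10^-8 m⁴
Effective length L_e = K·L = 2 × 7.19 = 14.38 m
P_cr = π²EI / L_e² = π² × 202×10⁹ × 2.536×10^-8 / 14.38² = 244.5 N
Factor of safety n = P_cr / P = 0.24454 / 0.0812 = 3.01

n ≈ 3.01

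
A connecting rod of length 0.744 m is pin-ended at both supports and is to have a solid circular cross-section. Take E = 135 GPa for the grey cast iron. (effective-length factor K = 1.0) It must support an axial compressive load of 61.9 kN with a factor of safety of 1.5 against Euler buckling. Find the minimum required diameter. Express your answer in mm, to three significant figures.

Required P_cr = n·P = 1.5 × 61.9 = 92.85 kN
L_e = K·L = 1 × 0.744 = 0.7440 m
Required I = P_cr·L_e²/(π²E) = 9.285×10^4 × 0.7440² / (π² × 1.35×10^11) = 3.857×10^-8 m⁴
I_req = 3.857×10^4 mm⁴
Solid circle: I = πd⁴/64  ⇒  d = (64I/π)^(1/4) = (64×3.857×10^4/π)^(1/4) = 29.8 mm

d ≈ 29.8 mm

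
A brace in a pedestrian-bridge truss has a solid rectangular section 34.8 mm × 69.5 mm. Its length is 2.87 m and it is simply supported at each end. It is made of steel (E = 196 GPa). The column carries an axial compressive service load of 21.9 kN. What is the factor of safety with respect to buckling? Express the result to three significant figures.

n ≈ 2.62

Buckling occurs about the weak axis: I_min = h·b³/12 with b = 34.8 mm (the shorter side).
I_min = 69.5×34.8³/12 = 2.441×10^5 mm⁴
I = 2.441×10^5 mm⁴ = 2.441×10^-7 m⁴
Effective length L_e = K·L = 1 × 2.87 = 2.870 m
P_cr = π²EI / L_e² = π² × 196×10⁹ × 2.441×10^-7 / 2.870² = 5.732×10^4 N
Factor of safety n = P_cr / P = 57.324 / 21.9 = 2.62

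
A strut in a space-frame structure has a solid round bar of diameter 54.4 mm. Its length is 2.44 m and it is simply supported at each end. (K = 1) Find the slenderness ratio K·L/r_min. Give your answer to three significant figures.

For a solid circle r = d/4 = 54.4/4 = 13.60 mm
L_e = K·L = 1 × 2.44 m = 2.440 m = 2440.0 mm
λ = L_e / r_min = 2440.0 / 13.60 = 179

λ ≈ 179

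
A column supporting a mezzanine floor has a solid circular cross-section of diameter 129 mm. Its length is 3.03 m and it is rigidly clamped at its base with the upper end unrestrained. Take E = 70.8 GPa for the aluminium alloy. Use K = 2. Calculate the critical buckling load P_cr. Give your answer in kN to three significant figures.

I = πd⁴/64 = π×129⁴/64 = 1.359×10^7 mm⁴
I = 1.359×10^7 mm⁴ = 1.359×10^-5 m⁴
Effective length L_e = K·L = 2 × 3.03 = 6.060 m
P_cr = π²EI / L_e² = π² × 70.8×10⁹ × 1.359×10^-5 / 6.060² = 2.587×10^5 N

P_cr ≈ 259 kN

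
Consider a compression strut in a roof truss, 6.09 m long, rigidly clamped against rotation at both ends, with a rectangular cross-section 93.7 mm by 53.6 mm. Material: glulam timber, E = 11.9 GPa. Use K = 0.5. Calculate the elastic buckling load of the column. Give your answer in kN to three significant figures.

P_cr ≈ 15.2 kN

Buckling occurs about the weak axis: I_min = h·b³/12 with b = 53.6 mm (the shorter side).
I_min = 93.7×53.6³/12 = 1.202×10^6 mm⁴
I = 1.202×10^6 mm⁴ = 1.202×10^-6 m⁴
Effective length L_e = K·L = 0.5 × 6.09 = 3.045 m
P_cr = π²EI / L_e² = π² × 11.9×10⁹ × 1.202×10^-6 / 3.045² = 1.523×10^4 N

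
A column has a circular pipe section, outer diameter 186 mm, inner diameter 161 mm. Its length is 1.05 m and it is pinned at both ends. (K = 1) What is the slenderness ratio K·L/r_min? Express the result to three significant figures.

d_o = 186 mm, d_i = 161 mm
I = π(d_o⁴ − d_i⁴)/64 = π(186⁴ − 161.0⁴)/64 = 2.577×10^7 mm⁴
A = 6.813×10^3 mm²;  r_min = √(I/A) = √(2.577×10^7/6.813×10^3) = 61.50 mm
L_e = K·L = 1 × 1.05 m = 1.050 m = 1050.0 mm
λ = L_e / r_min = 1050.0 / 61.50 = 17.1

λ ≈ 17.1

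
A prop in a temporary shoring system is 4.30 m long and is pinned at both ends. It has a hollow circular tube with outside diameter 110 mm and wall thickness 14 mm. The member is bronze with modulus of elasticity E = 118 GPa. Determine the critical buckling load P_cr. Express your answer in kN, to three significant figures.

Inner diameter d_i = 110 − 2×14 = 82.00 mm
I = π(d_o⁴ − d_i⁴)/64 = π(110⁴ − 82.00⁴)/64 = 4.968×10^6 mm⁴
I = 4.968×10^6 mm⁴ = 4.968×10^-6 m⁴
Effective length L_e = K·L = 1 × 4.30 = 4.300 m
P_cr = π²EI / L_e² = π² × 118×10⁹ × 4.968×10^-6 / 4.300² = 3.129×10^5 N

P_cr ≈ 313 kN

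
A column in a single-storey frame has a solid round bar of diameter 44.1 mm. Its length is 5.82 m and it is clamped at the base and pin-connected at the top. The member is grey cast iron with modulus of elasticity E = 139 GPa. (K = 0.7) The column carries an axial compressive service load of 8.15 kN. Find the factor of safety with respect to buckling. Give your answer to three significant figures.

I = πd⁴/64 = π×44.1⁴/64 = 1.857×10^5 mm⁴
I = 1.857×10^5 mm⁴ = 1.857×10^-7 m⁴
Effective length L_e = K·L = 0.7 × 5.82 = 4.074 m
P_cr = π²EI / L_e² = π² × 139×10⁹ × 1.857×10^-7 / 4.074² = 1.535×10^4 N
Factor of safety n = P_cr / P = 15.346 / 8.15 = 1.88

n ≈ 1.88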